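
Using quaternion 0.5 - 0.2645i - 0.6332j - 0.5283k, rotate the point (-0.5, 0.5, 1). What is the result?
(0.258, 1.181, -0.196)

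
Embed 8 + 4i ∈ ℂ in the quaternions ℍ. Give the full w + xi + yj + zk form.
8 + 4i + 0j + 0k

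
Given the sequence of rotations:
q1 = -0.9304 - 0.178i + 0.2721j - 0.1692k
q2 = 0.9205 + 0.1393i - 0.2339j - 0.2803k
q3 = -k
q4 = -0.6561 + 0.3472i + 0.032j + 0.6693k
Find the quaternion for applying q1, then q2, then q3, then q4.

q2 · q1 = -0.8154 - 0.1776i + 0.5416j + 0.1013k
q3 · q2 · q1 = 0.1013 + 0.5416i + 0.1776j + 0.8154k
q4 · q3 · q2 · q1 = -0.8059 - 0.4129i - 0.0339j - 0.4229k
-0.8059 - 0.4129i - 0.0339j - 0.4229k


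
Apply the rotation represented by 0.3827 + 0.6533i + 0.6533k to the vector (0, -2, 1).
(1.854, 0.914, -0.854)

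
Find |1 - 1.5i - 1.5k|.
2.345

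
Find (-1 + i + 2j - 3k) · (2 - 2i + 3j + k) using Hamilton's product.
-3 + 15i + 6j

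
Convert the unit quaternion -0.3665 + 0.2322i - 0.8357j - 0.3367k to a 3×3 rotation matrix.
[[-0.6235, -0.6349, 0.4562], [-0.1413, 0.6654, 0.733], [-0.7689, 0.3926, -0.5046]]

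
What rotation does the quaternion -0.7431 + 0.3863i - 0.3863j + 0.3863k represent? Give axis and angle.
axis = (√3/3, -√3/3, √3/3), θ = 276°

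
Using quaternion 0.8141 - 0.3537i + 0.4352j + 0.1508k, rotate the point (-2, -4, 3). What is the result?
(2.868, -0.571, 4.522)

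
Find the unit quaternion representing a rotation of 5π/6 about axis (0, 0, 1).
0.2588 + 0.9659k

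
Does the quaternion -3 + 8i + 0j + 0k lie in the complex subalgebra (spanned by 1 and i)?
Yes. The quaternion -3 + 8i has j- and k-coefficients y = z = 0, so it lies in the complex subalgebra spanned by 1 and i.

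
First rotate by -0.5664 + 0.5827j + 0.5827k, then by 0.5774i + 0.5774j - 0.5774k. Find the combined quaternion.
0.3459i - 0.6635j + 0.6635k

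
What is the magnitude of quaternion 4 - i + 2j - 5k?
√46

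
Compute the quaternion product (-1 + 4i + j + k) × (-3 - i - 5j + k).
11 - 5i - 3j - 23k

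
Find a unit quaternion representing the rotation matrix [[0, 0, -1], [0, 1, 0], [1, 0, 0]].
0.7071 - 0.7071j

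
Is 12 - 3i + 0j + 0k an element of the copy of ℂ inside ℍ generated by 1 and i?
Yes. The quaternion 12 - 3i has j- and k-coefficients y = z = 0, so it lies in the complex subalgebra spanned by 1 and i.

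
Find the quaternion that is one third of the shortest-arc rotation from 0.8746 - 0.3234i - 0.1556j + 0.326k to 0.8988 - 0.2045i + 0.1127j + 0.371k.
0.8915 - 0.2865i - 0.0665j + 0.3445k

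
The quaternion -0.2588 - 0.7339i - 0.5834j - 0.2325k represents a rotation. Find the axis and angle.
axis = (-0.7598, -0.604, -0.2407), θ = 7π/6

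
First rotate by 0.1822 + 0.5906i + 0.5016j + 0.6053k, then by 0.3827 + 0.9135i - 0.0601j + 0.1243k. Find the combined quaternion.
-0.5149 + 0.2937i - 0.2985j + 0.748k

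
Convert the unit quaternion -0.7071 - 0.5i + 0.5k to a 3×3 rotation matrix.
[[0.5, 0.7071, -0.5], [-0.7071, 0, -0.7071], [-0.5, 0.7071, 0.5]]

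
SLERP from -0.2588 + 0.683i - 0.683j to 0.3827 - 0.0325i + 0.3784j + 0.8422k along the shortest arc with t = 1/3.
-0.357 + 0.5367i - 0.6801j - 0.3493k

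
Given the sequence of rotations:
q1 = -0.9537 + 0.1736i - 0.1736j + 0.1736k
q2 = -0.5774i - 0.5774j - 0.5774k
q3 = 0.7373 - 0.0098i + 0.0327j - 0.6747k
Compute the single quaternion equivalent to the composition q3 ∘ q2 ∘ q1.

q2 · q1 = 0.1002 + 0.3502i + 0.5507j + 0.7511k
q3 · q2 · q1 = 0.5661 + 0.6533i + 0.1804j + 0.4693k
0.5661 + 0.6533i + 0.1804j + 0.4693k


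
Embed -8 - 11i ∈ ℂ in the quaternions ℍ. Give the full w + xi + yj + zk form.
-8 - 11i + 0j + 0k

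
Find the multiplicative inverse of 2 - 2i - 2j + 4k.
0.0714 + 0.0714i + 0.0714j - 0.1429k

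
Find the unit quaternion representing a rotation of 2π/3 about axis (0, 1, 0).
0.5 + 0.866j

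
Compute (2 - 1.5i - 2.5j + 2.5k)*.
2 + 1.5i + 2.5j - 2.5k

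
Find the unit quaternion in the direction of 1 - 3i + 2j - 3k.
0.2085 - 0.6255i + 0.417j - 0.6255k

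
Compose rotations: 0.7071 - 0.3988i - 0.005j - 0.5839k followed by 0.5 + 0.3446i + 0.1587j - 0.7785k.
0.0372 - 0.0523i + 0.6214j - 0.7809k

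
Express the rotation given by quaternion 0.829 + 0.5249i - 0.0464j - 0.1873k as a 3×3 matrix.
[[0.9255, 0.2618, -0.2736], [-0.3593, 0.3788, -0.8529], [-0.1197, 0.8877, 0.4447]]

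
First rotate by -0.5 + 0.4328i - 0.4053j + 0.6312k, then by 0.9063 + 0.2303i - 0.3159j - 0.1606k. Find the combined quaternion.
-0.5795 + 0.0126i - 0.4242j + 0.6957k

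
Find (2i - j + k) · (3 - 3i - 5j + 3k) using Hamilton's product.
-2 + 8i - 12j - 10k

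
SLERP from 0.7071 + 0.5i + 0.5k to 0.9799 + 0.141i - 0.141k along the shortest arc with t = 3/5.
0.9419 + 0.3104i + 0.1287k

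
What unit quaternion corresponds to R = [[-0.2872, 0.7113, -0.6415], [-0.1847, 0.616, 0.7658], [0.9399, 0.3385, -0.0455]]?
0.5664 - 0.1886i - 0.698j - 0.3955k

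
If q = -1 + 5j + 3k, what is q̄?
-1 - 5j - 3k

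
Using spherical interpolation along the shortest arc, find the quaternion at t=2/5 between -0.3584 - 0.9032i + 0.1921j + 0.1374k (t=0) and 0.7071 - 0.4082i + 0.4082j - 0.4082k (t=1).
0.113 - 0.9143i + 0.3704j - 0.1184k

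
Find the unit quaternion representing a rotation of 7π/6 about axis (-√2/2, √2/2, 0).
-0.2588 - 0.683i + 0.683j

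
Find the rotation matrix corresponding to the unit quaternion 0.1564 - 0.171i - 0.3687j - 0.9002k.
[[-0.8926, 0.4077, 0.1925], [-0.1555, -0.6792, 0.7173], [0.4232, 0.6103, 0.6696]]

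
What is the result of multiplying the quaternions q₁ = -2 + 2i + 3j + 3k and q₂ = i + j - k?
-2 - 8i + 3j + k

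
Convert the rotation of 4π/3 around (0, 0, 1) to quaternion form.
-0.5 + 0.866k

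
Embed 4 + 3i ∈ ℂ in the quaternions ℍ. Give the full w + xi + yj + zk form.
4 + 3i + 0j + 0k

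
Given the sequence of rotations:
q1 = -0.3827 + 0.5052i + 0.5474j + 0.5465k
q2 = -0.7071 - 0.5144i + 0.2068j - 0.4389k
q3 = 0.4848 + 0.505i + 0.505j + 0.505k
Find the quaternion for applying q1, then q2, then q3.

q2 · q1 = 0.6571 + 0.1929i - 0.4068j - 0.6045k
q3 · q2 · q1 = 0.7319 + 0.3255i + 0.5373j - 0.2641k
0.7319 + 0.3255i + 0.5373j - 0.2641k


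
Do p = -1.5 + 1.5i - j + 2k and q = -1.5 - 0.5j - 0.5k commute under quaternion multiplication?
No: pq = 2.75 - 0.75i + 3j - 3k ≠ 2.75 - 3.75i + 1.5j - 1.5k = qp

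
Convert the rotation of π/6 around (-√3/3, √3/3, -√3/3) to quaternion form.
0.9659 - 0.1494i + 0.1494j - 0.1494k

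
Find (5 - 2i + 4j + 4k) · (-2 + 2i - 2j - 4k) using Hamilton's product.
18 + 6i - 18j - 32k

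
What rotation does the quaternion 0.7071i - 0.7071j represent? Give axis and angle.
axis = (√2/2, -√2/2, 0), θ = π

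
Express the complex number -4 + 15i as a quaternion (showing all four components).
-4 + 15i + 0j + 0k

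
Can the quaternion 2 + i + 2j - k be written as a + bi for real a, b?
No. The quaternion 2 + i + 2j - k has j-coefficient y = 2 and k-coefficient z = -1, not both zero, so it does not lie in the complex subalgebra spanned by 1 and i.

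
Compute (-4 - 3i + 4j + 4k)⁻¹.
-0.0702 + 0.0526i - 0.0702j - 0.0702k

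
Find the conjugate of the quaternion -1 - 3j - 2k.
-1 + 3j + 2k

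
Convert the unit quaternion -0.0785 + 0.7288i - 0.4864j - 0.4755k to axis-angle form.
axis = (0.7311, -0.4879, -0.477), θ = 189°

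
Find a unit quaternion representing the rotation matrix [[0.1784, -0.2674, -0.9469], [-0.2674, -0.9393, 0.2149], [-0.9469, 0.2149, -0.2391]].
0.7676i - 0.1742j - 0.6168k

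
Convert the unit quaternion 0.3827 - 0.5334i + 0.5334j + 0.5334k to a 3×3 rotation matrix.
[[-0.1381, -0.9773, -0.1608], [-0.1608, -0.1381, 0.9773], [-0.9773, 0.1608, -0.1381]]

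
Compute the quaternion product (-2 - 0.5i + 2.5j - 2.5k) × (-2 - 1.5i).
3.25 + 4i - 1.25j + 8.75k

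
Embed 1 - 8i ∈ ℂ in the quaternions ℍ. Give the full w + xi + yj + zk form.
1 - 8i + 0j + 0k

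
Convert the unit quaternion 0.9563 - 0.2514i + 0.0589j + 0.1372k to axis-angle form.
axis = (-0.8598, 0.2014, 0.4692), θ = 34°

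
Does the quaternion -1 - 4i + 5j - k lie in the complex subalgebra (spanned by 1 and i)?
No. The quaternion -1 - 4i + 5j - k has j-coefficient y = 5 and k-coefficient z = -1, not both zero, so it does not lie in the complex subalgebra spanned by 1 and i.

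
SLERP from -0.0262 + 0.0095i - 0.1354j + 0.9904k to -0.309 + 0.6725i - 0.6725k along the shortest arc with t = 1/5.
0.0479 - 0.144i - 0.1135j + 0.9819k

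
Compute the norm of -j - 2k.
√5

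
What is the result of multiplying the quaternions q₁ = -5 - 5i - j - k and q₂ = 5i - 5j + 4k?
24 - 34i + 40j + 10k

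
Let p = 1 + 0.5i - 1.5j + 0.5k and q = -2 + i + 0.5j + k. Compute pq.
-2.25 - 1.75i + 3.5j + 1.75k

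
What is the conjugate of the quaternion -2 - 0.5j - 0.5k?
-2 + 0.5j + 0.5k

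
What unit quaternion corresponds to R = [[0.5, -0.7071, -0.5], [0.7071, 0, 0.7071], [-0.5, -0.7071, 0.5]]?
0.7071 - 0.5i + 0.5k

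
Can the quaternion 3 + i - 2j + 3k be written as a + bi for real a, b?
No. The quaternion 3 + i - 2j + 3k has j-coefficient y = -2 and k-coefficient z = 3, not both zero, so it does not lie in the complex subalgebra spanned by 1 and i.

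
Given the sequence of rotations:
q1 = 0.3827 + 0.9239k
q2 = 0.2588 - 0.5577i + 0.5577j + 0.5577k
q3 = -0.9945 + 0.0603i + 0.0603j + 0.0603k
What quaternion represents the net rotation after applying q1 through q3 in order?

q2 · q1 = -0.4162 + 0.3018i + 0.7287j + 0.4525k
q3 · q2 · q1 = 0.3245 - 0.3419i - 0.7589j - 0.4494k
0.3245 - 0.3419i - 0.7589j - 0.4494k


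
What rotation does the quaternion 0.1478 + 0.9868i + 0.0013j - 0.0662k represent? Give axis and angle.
axis = (0.9978, 0.0013, -0.0669), θ = 163°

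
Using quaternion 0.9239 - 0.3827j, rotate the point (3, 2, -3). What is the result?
(4.243, 2, 0)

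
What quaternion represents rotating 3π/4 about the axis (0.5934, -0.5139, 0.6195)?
0.3827 + 0.5482i - 0.4748j + 0.5723k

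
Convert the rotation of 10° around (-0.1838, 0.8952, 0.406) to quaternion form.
0.9962 - 0.016i + 0.078j + 0.0354k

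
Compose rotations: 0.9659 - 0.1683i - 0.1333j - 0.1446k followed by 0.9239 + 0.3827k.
0.9477 - 0.1045i - 0.1876j + 0.2361k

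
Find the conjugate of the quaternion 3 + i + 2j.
3 - i - 2j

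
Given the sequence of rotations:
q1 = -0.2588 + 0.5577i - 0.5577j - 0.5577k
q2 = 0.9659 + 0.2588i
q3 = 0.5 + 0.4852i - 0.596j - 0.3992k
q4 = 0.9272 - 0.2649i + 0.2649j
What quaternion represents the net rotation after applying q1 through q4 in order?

q2 · q1 = -0.3943 + 0.4717i - 0.3943j - 0.683k
q3 · q2 · q1 = -0.9337 + 0.2942i + 0.1809j - 0.0943k
q4 · q3 · q2 · q1 = -0.8357 + 0.4951i - 0.1046j - 0.2133k
-0.8357 + 0.4951i - 0.1046j - 0.2133k


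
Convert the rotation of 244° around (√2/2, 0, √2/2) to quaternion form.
-0.5299 + 0.5997i + 0.5997k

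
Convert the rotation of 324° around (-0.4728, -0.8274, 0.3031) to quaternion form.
-0.9511 - 0.1461i - 0.2557j + 0.0937k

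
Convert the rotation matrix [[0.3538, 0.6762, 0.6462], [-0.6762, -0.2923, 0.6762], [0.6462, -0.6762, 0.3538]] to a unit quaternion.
0.5948 - 0.5684i - 0.5684k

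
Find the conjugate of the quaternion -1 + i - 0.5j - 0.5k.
-1 - i + 0.5j + 0.5k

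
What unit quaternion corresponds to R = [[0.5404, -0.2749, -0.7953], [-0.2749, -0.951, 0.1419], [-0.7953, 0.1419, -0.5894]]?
0.8776i - 0.1566j - 0.4531k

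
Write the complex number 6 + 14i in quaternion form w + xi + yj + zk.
6 + 14i + 0j + 0k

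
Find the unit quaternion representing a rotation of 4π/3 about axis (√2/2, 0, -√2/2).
-0.5 + 0.6124i - 0.6124k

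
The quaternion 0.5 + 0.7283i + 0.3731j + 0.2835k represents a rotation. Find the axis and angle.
axis = (0.841, 0.4308, 0.3274), θ = 2π/3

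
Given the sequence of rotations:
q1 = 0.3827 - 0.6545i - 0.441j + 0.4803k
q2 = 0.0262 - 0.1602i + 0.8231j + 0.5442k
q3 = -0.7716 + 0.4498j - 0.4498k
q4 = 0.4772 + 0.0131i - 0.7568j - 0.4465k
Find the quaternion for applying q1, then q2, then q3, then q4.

q2 · q1 = 0.0068 + 0.5569i + 0.0242j + 0.8302k
q3 · q2 · q1 = 0.3573 - 0.0454i - 0.2661j - 0.8941k
q4 · q3 · q2 · q1 = -0.4295 + 0.5409i - 0.3654j - 0.624k
-0.4295 + 0.5409i - 0.3654j - 0.624k


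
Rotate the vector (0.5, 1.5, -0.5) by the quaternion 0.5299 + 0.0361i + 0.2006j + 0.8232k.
(-1.641, -0.239, 0.018)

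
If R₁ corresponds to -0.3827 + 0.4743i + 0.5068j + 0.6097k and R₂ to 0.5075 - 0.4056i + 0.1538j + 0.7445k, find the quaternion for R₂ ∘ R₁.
-0.5337 + 0.1124i + 0.7988j - 0.254k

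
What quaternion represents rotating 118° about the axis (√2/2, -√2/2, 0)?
0.515 + 0.6061i - 0.6061j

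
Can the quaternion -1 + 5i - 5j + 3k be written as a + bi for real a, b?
No. The quaternion -1 + 5i - 5j + 3k has j-coefficient y = -5 and k-coefficient z = 3, not both zero, so it does not lie in the complex subalgebra spanned by 1 and i.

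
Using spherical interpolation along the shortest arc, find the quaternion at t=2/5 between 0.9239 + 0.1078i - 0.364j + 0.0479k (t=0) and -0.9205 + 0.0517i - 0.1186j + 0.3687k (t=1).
0.9746 + 0.0459i - 0.1788j - 0.127k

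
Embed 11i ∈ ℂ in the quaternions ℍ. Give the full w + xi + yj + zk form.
0 + 11i + 0j + 0k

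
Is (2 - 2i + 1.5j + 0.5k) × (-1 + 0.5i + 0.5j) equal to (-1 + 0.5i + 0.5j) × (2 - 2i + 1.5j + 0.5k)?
No: pq = -1.75 + 2.75i - 0.25j - 2.25k ≠ -1.75 + 3.25i - 0.75j + 1.25k = qp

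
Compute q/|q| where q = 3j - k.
0.9487j - 0.3162k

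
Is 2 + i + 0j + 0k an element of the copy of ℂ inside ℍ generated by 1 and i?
Yes. The quaternion 2 + i has j- and k-coefficients y = z = 0, so it lies in the complex subalgebra spanned by 1 and i.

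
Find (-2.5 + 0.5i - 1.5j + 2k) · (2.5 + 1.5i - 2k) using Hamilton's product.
-3 + 0.5i + 0.25j + 12.25k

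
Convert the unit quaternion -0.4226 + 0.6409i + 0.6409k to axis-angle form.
axis = (√2/2, 0, √2/2), θ = 230°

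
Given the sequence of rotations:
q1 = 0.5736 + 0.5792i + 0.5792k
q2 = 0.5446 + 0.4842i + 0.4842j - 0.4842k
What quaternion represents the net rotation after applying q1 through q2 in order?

q2 · q1 = 0.3124 + 0.8736i - 0.2832j - 0.2428k
0.3124 + 0.8736i - 0.2832j - 0.2428k


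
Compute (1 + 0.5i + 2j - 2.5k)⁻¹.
0.087 - 0.0435i - 0.1739j + 0.2174k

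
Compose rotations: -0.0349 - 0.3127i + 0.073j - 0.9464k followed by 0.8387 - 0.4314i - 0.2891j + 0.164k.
0.0121 + 0.0144i - 0.3882j - 0.9214k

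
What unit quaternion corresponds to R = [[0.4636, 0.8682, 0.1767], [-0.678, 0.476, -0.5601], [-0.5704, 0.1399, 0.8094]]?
0.829 + 0.2111i + 0.2253j - 0.4663k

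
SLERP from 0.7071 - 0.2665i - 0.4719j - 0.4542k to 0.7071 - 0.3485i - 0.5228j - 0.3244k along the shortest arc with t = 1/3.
0.7092 - 0.2947i - 0.4903j - 0.4121k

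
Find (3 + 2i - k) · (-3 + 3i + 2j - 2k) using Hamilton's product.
-17 + 5i + 7j + k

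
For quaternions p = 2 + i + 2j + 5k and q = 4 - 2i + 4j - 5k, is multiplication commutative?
No: pq = 27 - 30i + 11j + 18k ≠ 27 + 30i + 21j + 2k = qp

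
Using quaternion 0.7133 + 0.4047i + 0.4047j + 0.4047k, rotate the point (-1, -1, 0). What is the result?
(-0.095, -1.25, -0.655)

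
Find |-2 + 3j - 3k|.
√22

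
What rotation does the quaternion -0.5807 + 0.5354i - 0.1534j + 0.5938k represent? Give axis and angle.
axis = (0.6576, -0.1884, 0.7294), θ = 251°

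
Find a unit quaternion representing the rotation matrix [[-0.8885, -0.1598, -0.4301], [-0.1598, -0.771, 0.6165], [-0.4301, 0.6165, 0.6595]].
-0.2361i + 0.3384j + 0.9109k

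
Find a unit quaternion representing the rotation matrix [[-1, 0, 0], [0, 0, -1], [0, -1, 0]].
-0.7071j + 0.7071k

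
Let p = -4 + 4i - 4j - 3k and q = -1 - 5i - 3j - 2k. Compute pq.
6 + 15i + 39j - 21k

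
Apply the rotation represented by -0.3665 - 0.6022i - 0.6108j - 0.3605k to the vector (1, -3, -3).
(-4.066, 0.959, -1.245)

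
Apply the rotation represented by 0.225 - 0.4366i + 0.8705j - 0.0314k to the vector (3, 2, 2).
(-2.206, -0.806, -3.389)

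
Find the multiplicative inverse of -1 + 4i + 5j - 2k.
-0.0217 - 0.087i - 0.1087j + 0.0435k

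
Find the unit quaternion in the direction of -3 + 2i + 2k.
-0.7276 + 0.4851i + 0.4851k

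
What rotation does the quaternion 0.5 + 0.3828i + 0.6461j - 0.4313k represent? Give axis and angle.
axis = (0.442, 0.7461, -0.498), θ = 2π/3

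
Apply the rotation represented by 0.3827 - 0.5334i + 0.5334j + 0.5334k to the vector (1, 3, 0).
(-3.07, -0.575, -0.495)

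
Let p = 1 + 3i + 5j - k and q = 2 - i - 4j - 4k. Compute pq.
21 - 19i + 19j - 13k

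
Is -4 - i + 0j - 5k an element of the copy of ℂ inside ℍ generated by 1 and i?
No. The quaternion -4 - i - 5k has j-coefficient y = 0 and k-coefficient z = -5, not both zero, so it does not lie in the complex subalgebra spanned by 1 and i.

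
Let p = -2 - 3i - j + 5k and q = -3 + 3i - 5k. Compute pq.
40 + 8i + 3j - 2k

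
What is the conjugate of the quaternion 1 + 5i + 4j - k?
1 - 5i - 4j + k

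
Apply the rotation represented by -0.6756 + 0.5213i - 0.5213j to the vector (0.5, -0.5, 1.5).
(1.557, 0.557, -0.131)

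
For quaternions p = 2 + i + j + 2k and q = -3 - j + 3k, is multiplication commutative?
No: pq = -11 + 2i - 8j - k ≠ -11 - 8i - 2j + k = qp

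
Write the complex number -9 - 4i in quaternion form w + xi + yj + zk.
-9 - 4i + 0j + 0k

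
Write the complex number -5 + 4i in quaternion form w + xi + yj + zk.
-5 + 4i + 0j + 0k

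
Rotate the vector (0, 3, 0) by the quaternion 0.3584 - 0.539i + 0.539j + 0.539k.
(-2.902, -0.486, 0.584)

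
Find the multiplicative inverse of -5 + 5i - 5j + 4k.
-0.0549 - 0.0549i + 0.0549j - 0.044k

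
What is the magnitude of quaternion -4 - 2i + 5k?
√45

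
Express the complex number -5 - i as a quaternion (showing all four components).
-5 - i + 0j + 0k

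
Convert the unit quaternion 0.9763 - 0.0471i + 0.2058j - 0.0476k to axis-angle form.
axis = (-0.2176, 0.9509, -0.2199), θ = 25°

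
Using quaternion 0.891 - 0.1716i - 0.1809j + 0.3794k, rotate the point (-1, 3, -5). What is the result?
(-0.226, 0.379, -5.9)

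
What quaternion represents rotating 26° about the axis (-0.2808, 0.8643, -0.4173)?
0.9744 - 0.0632i + 0.1944j - 0.0939k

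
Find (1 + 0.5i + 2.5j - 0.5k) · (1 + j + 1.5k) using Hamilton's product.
-0.75 + 4.75i + 2.75j + 1.5k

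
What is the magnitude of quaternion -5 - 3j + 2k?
√38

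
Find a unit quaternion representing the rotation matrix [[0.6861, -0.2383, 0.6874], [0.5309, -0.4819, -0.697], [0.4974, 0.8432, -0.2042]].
0.5 + 0.7701i + 0.095j + 0.3846k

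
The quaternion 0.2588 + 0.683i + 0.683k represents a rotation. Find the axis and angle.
axis = (√2/2, 0, √2/2), θ = 5π/6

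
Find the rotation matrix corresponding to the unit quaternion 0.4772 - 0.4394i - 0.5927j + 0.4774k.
[[-0.1584, 0.0652, -0.9852], [0.9765, 0.158, -0.1465], [0.1461, -0.9853, -0.0887]]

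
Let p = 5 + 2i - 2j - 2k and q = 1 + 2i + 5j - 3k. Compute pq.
5 + 28i + 25j - 3k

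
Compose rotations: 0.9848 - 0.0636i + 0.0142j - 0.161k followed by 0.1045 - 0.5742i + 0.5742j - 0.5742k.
-0.0342 - 0.6564i + 0.511j - 0.5539k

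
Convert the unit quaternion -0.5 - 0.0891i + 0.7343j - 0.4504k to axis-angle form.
axis = (-0.1029, 0.8479, -0.5201), θ = 4π/3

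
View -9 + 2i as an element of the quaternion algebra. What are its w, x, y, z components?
-9 + 2i + 0j + 0k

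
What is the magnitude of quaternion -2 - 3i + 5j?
√38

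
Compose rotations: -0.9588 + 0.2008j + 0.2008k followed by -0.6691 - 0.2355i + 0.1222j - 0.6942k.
0.7564 + 0.3897i - 0.2042j + 0.484k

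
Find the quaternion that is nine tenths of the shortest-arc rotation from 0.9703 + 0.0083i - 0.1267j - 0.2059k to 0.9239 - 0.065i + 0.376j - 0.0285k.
0.9416 - 0.0582i + 0.3284j - 0.0475k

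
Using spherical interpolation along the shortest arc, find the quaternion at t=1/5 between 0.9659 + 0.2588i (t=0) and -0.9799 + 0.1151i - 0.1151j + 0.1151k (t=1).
0.9821 + 0.1855i + 0.0237j - 0.0237k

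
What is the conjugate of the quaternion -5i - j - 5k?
5i + j + 5k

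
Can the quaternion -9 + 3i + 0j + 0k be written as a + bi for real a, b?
Yes. The quaternion -9 + 3i has j- and k-coefficients y = z = 0, so it lies in the complex subalgebra spanned by 1 and i.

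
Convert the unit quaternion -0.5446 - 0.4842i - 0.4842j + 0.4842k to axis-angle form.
axis = (-√3/3, -√3/3, √3/3), θ = 246°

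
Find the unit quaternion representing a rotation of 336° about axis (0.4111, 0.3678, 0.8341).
-0.9781 + 0.0855i + 0.0765j + 0.1734k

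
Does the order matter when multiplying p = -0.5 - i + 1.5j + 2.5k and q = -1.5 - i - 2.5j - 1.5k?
Yes: pq = 7.25 + 6i - 5j + k ≠ 7.25 - 2i + 3j - 7k = qp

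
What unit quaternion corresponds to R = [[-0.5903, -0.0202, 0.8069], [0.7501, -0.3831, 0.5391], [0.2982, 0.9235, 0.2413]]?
0.2588 + 0.3713i + 0.4914j + 0.7441k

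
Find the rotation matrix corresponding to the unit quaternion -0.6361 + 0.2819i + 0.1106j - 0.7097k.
[[-0.0318, -0.8405, -0.5408], [0.9652, -0.1663, 0.2016], [-0.2594, -0.5156, 0.8166]]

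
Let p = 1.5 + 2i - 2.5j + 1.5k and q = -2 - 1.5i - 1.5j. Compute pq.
-3.75 - 4i + 0.5j - 9.75k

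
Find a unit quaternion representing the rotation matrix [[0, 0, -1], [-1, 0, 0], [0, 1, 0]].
-0.5 - 0.5i + 0.5j + 0.5k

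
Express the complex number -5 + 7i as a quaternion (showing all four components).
-5 + 7i + 0j + 0k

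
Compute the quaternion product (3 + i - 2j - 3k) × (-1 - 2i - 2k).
-7 - 3i + 10j - 7k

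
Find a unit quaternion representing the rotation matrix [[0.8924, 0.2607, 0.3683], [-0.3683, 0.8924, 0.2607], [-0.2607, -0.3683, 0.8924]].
0.9588 - 0.164i + 0.164j - 0.164k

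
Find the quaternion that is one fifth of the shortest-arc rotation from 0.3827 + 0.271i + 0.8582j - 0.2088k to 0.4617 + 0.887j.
0.4027 + 0.2184i + 0.8728j - 0.1683k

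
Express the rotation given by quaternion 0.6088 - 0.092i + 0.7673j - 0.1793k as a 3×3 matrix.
[[-0.2418, 0.0771, 0.9673], [-0.3595, 0.9188, -0.1631], [-0.9013, -0.3872, -0.1944]]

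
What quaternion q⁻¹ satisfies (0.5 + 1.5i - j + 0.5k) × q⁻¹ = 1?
0.1333 - 0.4i + 0.2667j - 0.1333k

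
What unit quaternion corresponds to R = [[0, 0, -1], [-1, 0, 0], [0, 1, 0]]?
-0.5 - 0.5i + 0.5j + 0.5k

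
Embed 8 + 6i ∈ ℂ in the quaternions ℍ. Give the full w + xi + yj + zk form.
8 + 6i + 0j + 0k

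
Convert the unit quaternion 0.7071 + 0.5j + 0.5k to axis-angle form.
axis = (0, √2/2, √2/2), θ = π/2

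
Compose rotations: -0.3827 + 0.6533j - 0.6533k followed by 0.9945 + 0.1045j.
-0.4489 - 0.0683i + 0.6097j - 0.6497k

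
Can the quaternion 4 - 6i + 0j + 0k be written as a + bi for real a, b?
Yes. The quaternion 4 - 6i has j- and k-coefficients y = z = 0, so it lies in the complex subalgebra spanned by 1 and i.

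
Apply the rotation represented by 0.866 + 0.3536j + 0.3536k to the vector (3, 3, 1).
(0.275, 4.337, -0.337)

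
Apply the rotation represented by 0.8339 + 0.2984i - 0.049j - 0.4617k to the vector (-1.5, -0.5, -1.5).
(-0.688, 1.68, -1.206)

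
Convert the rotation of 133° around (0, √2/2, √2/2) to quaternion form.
0.3987 + 0.6485j + 0.6485k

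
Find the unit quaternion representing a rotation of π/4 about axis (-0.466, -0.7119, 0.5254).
0.9239 - 0.1783i - 0.2724j + 0.2011k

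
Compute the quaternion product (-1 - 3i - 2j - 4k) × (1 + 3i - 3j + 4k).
18 - 26i + j + 7k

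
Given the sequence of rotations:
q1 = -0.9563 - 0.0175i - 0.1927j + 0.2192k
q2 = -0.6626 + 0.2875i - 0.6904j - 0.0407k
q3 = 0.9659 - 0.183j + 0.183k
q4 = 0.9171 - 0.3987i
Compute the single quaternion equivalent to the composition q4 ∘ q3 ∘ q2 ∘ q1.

q2 · q1 = 0.5146 - 0.4225i + 0.7256j - 0.1738k
q3 · q2 · q1 = 0.6616 - 0.5091i + 0.5294j - 0.151k
q4 · q3 · q2 · q1 = 0.4038 - 0.7307i + 0.4253j - 0.3496k
0.4038 - 0.7307i + 0.4253j - 0.3496k


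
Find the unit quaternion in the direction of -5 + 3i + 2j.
-0.8111 + 0.4867i + 0.3244j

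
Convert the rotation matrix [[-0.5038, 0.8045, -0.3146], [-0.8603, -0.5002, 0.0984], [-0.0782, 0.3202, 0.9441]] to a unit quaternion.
-0.4848 - 0.1144i + 0.1219j + 0.8585k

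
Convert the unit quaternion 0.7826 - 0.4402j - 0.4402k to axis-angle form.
axis = (0, -√2/2, -√2/2), θ = 77°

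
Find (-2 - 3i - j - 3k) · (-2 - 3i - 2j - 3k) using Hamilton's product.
-16 + 9i + 6j + 15k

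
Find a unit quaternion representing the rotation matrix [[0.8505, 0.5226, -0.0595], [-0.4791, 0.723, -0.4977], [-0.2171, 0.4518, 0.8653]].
0.9272 + 0.256i + 0.0425j - 0.2701k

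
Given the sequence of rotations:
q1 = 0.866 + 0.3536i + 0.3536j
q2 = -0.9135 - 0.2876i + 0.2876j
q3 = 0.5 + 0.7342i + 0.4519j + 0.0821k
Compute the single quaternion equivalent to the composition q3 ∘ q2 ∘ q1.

q2 · q1 = -0.7911 - 0.5721i - 0.074j - 0.2034k
q3 · q2 · q1 = 0.0746 - 0.9527i - 0.2921j + 0.0376k
0.0746 - 0.9527i - 0.2921j + 0.0376k


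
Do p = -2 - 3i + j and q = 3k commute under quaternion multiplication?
No: pq = 3i + 9j - 6k ≠ -3i - 9j - 6k = qp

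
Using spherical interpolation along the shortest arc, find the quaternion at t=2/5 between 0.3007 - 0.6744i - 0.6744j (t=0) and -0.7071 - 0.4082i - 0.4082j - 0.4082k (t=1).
-0.1395 - 0.6851i - 0.6851j - 0.2043k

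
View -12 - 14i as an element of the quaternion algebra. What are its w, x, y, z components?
-12 - 14i + 0j + 0k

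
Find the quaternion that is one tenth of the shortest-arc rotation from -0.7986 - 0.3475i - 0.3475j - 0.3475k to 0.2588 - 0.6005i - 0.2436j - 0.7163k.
-0.724 - 0.4078i - 0.3614j - 0.4229k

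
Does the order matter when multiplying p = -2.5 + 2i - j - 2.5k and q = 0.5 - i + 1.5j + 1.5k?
Yes: pq = 6 + 5.75i - 4.75j - 3k ≠ 6 + 1.25i - 3.75j - 7k = qp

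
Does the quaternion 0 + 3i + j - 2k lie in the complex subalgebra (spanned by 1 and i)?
No. The quaternion 3i + j - 2k has j-coefficient y = 1 and k-coefficient z = -2, not both zero, so it does not lie in the complex subalgebra spanned by 1 and i.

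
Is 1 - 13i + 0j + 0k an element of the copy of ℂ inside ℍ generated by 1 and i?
Yes. The quaternion 1 - 13i has j- and k-coefficients y = z = 0, so it lies in the complex subalgebra spanned by 1 and i.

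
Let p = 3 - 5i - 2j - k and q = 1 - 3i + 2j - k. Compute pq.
-9 - 10i + 2j - 20k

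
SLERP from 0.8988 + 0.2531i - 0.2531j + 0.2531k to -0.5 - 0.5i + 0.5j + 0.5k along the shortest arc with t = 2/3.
0.7091 + 0.4614i - 0.4614j - 0.2672k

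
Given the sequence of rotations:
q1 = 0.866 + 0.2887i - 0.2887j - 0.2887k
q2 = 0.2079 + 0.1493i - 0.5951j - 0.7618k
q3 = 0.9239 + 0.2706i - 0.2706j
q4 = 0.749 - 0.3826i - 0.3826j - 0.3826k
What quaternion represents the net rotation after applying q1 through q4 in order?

q2 · q1 = -0.2548 + 0.1412i - 0.7522j - 0.591k
q3 · q2 · q1 = -0.4772 + 0.2214i - 0.4661j - 0.7114k
q4 · q3 · q2 · q1 = -0.7232 + 0.4423i - 0.5234j - 0.0872k
-0.7232 + 0.4423i - 0.5234j - 0.0872k


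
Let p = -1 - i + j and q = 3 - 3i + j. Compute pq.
-7 + 2j + 2k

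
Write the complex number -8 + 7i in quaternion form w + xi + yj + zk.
-8 + 7i + 0j + 0k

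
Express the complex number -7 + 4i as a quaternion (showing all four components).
-7 + 4i + 0j + 0k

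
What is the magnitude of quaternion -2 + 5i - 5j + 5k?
√79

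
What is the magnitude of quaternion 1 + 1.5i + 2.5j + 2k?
3.674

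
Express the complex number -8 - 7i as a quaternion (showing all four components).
-8 - 7i + 0j + 0k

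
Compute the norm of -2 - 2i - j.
3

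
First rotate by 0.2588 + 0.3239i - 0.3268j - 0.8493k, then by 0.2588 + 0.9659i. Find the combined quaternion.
-0.2459 + 0.3338i + 0.7358j - 0.5355k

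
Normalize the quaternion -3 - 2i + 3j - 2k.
-0.5883 - 0.3922i + 0.5883j - 0.3922k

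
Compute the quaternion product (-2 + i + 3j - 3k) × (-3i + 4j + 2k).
-3 + 24i - j + 9k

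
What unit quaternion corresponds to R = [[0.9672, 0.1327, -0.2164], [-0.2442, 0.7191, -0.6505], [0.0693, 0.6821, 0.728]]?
0.9239 + 0.3606i - 0.0773j - 0.102k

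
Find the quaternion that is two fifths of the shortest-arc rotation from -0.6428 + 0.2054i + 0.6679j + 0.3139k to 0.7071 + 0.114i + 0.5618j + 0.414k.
-0.1045 + 0.2255i + 0.8413j + 0.4801k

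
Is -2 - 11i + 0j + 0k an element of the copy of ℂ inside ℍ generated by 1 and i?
Yes. The quaternion -2 - 11i has j- and k-coefficients y = z = 0, so it lies in the complex subalgebra spanned by 1 and i.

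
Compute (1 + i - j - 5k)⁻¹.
0.0357 - 0.0357i + 0.0357j + 0.1786k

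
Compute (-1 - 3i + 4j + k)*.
-1 + 3i - 4j - k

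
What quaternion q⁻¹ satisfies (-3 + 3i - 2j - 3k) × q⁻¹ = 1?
-0.0968 - 0.0968i + 0.0645j + 0.0968k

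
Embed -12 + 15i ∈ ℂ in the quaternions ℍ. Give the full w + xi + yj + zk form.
-12 + 15i + 0j + 0k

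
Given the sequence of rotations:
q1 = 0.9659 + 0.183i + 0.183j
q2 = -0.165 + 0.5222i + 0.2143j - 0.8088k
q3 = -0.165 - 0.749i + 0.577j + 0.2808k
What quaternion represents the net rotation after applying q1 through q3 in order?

q2 · q1 = -0.2942 + 0.6222i + 0.0288j - 0.7249k
q3 · q2 · q1 = 0.7015 - 0.3087i - 0.5427j - 0.3436k
0.7015 - 0.3087i - 0.5427j - 0.3436k


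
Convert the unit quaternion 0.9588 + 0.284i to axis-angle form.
axis = (1, 0, 0), θ = 33°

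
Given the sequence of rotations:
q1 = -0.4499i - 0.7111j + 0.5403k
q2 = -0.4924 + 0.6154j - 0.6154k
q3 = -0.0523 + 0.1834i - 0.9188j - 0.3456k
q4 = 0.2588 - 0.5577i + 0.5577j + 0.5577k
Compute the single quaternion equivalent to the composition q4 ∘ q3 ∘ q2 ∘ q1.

q2 · q1 = 0.7701 + 0.1164i + 0.627j + 0.0108k
q3 · q2 · q1 = 0.5182 + 0.3419i - 0.7826j - 0.0448k
q4 · q3 · q2 · q1 = 0.7862 + 0.211i + 0.2522j + 0.5232k
0.7862 + 0.211i + 0.2522j + 0.5232k


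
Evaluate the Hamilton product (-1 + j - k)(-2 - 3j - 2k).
3 - 5i + j + 4k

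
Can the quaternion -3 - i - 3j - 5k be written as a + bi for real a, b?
No. The quaternion -3 - i - 3j - 5k has j-coefficient y = -3 and k-coefficient z = -5, not both zero, so it does not lie in the complex subalgebra spanned by 1 and i.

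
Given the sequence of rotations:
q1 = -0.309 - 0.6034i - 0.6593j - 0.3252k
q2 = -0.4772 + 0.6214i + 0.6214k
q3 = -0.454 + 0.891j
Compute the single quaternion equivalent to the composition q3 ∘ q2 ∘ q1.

q2 · q1 = 0.7245 + 0.5056i + 0.1417j - 0.4465k
q3 · q2 · q1 = -0.4552 - 0.6274i + 0.5812j - 0.2478k
-0.4552 - 0.6274i + 0.5812j - 0.2478k


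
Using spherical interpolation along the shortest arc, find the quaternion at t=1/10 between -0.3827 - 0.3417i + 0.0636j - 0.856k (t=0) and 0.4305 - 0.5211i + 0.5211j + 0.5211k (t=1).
-0.4152 - 0.2564i - 0.0058j - 0.8728k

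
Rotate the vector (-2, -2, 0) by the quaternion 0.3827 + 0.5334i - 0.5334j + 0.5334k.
(2.231, 0.598, -1.633)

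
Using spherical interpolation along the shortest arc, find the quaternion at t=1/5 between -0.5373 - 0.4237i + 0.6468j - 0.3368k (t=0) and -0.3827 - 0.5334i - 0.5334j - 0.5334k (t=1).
-0.5832 - 0.5217i + 0.4366j - 0.4439k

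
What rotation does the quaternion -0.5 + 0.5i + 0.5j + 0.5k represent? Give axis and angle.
axis = (√3/3, √3/3, √3/3), θ = 4π/3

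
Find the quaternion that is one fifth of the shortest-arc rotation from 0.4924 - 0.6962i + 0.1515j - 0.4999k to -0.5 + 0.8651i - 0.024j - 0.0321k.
0.5077 - 0.7513i + 0.1288j - 0.4015k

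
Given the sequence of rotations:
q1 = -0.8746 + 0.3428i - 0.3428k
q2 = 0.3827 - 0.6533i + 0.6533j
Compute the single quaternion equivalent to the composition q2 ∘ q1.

q2 · q1 = -0.1108 + 0.4786i - 0.7953j - 0.3551k
-0.1108 + 0.4786i - 0.7953j - 0.3551k


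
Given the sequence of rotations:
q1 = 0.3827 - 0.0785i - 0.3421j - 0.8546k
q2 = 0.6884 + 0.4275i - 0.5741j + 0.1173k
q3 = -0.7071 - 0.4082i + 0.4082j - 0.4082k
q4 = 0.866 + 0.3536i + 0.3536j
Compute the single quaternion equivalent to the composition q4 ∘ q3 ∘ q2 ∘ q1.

q2 · q1 = 0.2009 + 0.6403i - 0.0991j - 0.7347k
q3 · q2 · q1 = -0.1401 - 0.8751i - 0.4092j + 0.2166k
q4 · q3 · q2 · q1 = 0.3328 - 0.7308i - 0.4805j + 0.3523k
0.3328 - 0.7308i - 0.4805j + 0.3523k


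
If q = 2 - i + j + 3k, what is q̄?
2 + i - j - 3k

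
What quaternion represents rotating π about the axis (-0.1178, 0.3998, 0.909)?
-0.1178i + 0.3998j + 0.909k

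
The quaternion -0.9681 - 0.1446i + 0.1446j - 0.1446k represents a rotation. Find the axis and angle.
axis = (-√3/3, √3/3, -√3/3), θ = 331°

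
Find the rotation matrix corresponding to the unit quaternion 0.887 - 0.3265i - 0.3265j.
[[0.7868, 0.2132, -0.5792], [0.2132, 0.7868, 0.5792], [0.5792, -0.5792, 0.5736]]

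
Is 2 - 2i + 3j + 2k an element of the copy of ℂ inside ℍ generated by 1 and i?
No. The quaternion 2 - 2i + 3j + 2k has j-coefficient y = 3 and k-coefficient z = 2, not both zero, so it does not lie in the complex subalgebra spanned by 1 and i.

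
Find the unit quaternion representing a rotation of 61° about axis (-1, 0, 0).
0.8616 - 0.5075i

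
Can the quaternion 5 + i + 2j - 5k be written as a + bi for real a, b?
No. The quaternion 5 + i + 2j - 5k has j-coefficient y = 2 and k-coefficient z = -5, not both zero, so it does not lie in the complex subalgebra spanned by 1 and i.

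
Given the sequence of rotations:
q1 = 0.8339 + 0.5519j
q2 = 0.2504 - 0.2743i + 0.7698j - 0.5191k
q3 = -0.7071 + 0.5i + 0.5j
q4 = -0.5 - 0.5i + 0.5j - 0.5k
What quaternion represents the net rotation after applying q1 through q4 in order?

q2 · q1 = -0.216 + 0.0578i + 0.7801j - 0.5843k
q3 · q2 · q1 = -0.2662 - 0.441i - 0.3675j + 0.7743k
q4 · q3 · q2 · q1 = 0.4835 + 0.557i + 0.6583j + 0.1502k
0.4835 + 0.557i + 0.6583j + 0.1502k


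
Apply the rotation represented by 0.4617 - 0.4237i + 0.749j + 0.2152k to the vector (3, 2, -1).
(-2.82, -0.925, -2.279)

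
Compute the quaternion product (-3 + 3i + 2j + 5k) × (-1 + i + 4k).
-20 + 2i - 9j - 19k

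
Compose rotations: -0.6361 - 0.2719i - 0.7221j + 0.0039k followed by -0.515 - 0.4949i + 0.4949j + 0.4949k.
0.5485 + 0.8141i - 0.0756j + 0.1751k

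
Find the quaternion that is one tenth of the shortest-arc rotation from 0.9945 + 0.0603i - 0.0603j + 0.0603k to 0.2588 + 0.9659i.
0.9795 + 0.1842i - 0.0573j + 0.0573k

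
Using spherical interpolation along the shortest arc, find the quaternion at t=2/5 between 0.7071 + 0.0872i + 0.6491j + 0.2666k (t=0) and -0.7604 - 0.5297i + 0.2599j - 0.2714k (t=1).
0.8404 + 0.3093i + 0.3195j + 0.3097k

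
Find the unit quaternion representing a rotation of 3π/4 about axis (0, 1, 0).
0.3827 + 0.9239j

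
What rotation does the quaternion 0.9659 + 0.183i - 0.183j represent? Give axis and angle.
axis = (√2/2, -√2/2, 0), θ = π/6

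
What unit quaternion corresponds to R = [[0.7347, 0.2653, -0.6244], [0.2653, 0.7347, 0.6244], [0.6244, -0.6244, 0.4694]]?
0.8571 - 0.3642i - 0.3642j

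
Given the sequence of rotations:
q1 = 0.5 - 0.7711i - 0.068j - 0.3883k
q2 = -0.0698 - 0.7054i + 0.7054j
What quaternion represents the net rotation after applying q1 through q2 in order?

q2 · q1 = -0.5309 - 0.5728i + 0.0835j + 0.619k
-0.5309 - 0.5728i + 0.0835j + 0.619k


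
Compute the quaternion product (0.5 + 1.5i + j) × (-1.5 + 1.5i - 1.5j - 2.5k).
-1.5 - 4i + 1.5j - 5k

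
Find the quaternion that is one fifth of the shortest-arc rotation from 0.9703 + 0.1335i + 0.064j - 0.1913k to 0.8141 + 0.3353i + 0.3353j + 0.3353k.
0.9717 + 0.1816i + 0.1245j - 0.0852k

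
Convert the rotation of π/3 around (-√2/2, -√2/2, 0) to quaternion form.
0.866 - 0.3536i - 0.3536j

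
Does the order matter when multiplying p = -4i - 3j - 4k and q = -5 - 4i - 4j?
Yes: pq = -28 + 4i + 31j + 24k ≠ -28 + 36i - j + 16k = qp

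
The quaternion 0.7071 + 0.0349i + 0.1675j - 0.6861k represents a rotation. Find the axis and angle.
axis = (0.0494, 0.2369, -0.9703), θ = π/2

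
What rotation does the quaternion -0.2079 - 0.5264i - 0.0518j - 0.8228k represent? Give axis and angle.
axis = (-0.5382, -0.053, -0.8412), θ = 204°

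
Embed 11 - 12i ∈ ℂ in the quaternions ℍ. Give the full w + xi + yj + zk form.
11 - 12i + 0j + 0k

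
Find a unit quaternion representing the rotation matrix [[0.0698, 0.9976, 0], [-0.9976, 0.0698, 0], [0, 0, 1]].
0.7314 - 0.682k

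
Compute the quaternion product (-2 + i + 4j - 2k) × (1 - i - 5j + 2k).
23 + i + 14j - 7k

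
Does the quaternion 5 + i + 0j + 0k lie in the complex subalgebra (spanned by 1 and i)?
Yes. The quaternion 5 + i has j- and k-coefficients y = z = 0, so it lies in the complex subalgebra spanned by 1 and i.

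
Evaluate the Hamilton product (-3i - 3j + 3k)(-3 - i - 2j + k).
-12 + 12i + 9j - 6k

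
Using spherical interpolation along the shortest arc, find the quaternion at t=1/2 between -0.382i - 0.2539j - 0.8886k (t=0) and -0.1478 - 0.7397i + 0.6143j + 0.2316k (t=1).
0.1006 + 0.2435i - 0.591j - 0.7625k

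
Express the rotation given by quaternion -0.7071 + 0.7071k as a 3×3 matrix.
[[0, 1, 0], [-1, 0, 0], [0, 0, 1]]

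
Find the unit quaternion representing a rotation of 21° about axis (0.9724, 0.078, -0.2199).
0.9833 + 0.1772i + 0.0142j - 0.0401k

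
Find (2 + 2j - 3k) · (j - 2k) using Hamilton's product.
-8 - i + 2j - 4k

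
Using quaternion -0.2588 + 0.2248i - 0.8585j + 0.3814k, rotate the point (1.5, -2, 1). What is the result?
(-0.154, -2.63, 0.558)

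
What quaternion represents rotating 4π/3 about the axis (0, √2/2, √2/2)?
-0.5 + 0.6124j + 0.6124k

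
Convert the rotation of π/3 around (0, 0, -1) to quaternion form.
0.866 - 0.5k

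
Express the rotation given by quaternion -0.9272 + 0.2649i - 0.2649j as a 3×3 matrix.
[[0.8597, -0.1403, 0.4912], [-0.1403, 0.8597, 0.4912], [-0.4912, -0.4912, 0.7193]]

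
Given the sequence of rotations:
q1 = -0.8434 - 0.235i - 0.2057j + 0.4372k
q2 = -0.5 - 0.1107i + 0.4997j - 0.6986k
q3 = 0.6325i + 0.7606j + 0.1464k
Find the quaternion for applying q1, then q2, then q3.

q2 · q1 = 0.8039 + 0.2856i - 0.106j + 0.5108k
q3 · q2 · q1 = -0.1748 + 0.9125i + 0.3302j - 0.1666k
-0.1748 + 0.9125i + 0.3302j - 0.1666k


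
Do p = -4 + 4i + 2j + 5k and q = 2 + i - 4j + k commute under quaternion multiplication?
No: pq = -9 + 26i + 21j - 12k ≠ -9 - 18i + 19j + 24k = qp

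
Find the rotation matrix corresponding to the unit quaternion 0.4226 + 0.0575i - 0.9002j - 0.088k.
[[-0.6362, -0.0291, -0.771], [-0.1779, 0.9779, 0.1098], [0.7507, 0.207, -0.6273]]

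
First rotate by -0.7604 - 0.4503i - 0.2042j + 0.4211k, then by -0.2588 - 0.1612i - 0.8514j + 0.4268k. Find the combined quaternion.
-0.2294 - 0.0323i + 0.5759j - 0.784k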